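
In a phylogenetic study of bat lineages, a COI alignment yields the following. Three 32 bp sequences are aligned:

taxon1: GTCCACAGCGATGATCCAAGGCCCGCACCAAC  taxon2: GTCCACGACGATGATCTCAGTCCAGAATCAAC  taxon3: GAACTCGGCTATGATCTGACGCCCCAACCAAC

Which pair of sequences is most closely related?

taxon1 and taxon2

taxon1–taxon2: 8/32 differ, p = 0.250, d = 0.304.
taxon1–taxon3: 10/32 differ, p = 0.313, d = 0.404.
taxon2–taxon3: 11/32 differ, p = 0.344, d = 0.460.
The smallest distance is between taxon1 and taxon2.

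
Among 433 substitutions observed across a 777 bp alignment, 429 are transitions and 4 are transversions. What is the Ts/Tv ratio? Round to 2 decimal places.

R = 429/4 = 107.25.

107.25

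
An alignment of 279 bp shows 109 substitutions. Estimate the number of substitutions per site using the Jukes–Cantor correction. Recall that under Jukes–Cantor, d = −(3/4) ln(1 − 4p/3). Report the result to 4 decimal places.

p = 109/279 ≈ 0.390681.
d = −(3/4) ln(1 − 4p/3) = −0.75 ln(1 − 0.520908) = −0.75 ln(0.479092)
  = −0.75 × (-0.735863) = 0.551897 substitutions/site.

0.5519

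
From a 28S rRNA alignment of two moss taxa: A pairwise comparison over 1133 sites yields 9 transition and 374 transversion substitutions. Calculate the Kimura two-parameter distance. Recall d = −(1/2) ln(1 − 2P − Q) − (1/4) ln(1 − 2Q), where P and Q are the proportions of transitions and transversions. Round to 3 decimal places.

0.482

P = 9/1133 ≈ 0.007944 and Q = 374/1133 ≈ 0.330097.
Under the Kimura two-parameter model, d = −½ ln(1 − 2P − Q) − ¼ ln(1 − 2Q).
1 − 2P − Q = 0.654015, giving −½ ln(0.654015) = 0.212312.
1 − 2Q = 0.339806, giving −¼ ln(0.339806) = 0.269845.
d = 0.212312 + 0.269845 = 0.482157.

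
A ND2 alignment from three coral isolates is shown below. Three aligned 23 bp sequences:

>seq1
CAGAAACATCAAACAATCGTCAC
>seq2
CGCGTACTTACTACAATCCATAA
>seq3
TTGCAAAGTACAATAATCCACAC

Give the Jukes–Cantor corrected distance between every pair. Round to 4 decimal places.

seq1–seq2: 12/23 sites differ → p ≈ 0.521739, d = −0.75 ln(1 − 0.695652) = 0.892188 ≈ 0.8922.
seq1–seq3: 10/23 sites differ → p ≈ 0.434783, d = −0.75 ln(1 − 0.579711) = 0.650110 ≈ 0.6501.
seq2–seq3: 11/23 sites differ → p ≈ 0.478261, d = −0.75 ln(1 − 0.637681) = 0.761423 ≈ 0.7614.

d(seq1,seq2) = 0.8922, d(seq1,seq3) = 0.6501, d(seq2,seq3) = 0.7614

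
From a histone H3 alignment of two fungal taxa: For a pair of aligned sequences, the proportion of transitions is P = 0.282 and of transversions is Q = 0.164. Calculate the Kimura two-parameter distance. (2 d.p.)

0.75

Under the Kimura two-parameter model, d = −½ ln(1 − 2P − Q) − ¼ ln(1 − 2Q).
1 − 2P − Q = 0.272, giving −½ ln(0.272) = 0.650977.
1 − 2Q = 0.672, giving −¼ ln(0.672) = 0.099374.
d = 0.650977 + 0.099374 = 0.750351.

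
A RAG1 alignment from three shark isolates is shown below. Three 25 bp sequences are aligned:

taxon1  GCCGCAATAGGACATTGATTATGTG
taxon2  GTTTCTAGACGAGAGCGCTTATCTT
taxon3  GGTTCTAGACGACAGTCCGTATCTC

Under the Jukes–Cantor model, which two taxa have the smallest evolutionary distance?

taxon1–taxon2: 12/25 differ, p = 0.480, d = 0.766.
taxon1–taxon3: 12/25 differ, p = 0.480, d = 0.766.
taxon2–taxon3: 6/25 differ, p = 0.240, d = 0.289.
The smallest distance is between taxon2 and taxon3.

taxon2 and taxon3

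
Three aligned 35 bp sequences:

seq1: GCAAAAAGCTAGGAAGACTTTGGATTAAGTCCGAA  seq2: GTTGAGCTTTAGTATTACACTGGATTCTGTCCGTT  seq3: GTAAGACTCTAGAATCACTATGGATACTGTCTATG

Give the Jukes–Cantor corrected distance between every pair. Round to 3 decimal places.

d(seq1,seq2) = 0.705, d(seq1,seq3) = 0.635, d(seq2,seq3) = 0.513

seq1–seq2: 16/35 sites differ → p ≈ 0.457143, d = −0.75 ln(1 − 0.609524) = 0.705292 ≈ 0.705.
seq1–seq3: 15/35 sites differ → p ≈ 0.428571, d = −0.75 ln(1 − 0.571428) = 0.635472 ≈ 0.635.
seq2–seq3: 13/35 sites differ → p ≈ 0.371429, d = −0.75 ln(1 − 0.495239) = 0.512753 ≈ 0.513.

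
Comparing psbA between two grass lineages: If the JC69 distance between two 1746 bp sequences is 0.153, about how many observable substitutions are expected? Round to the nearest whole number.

242

Invert JC69: p = (3/4)(1 − e^(−4d/3)) = 0.75 × (1 − e^(-0.204)) = 0.75 × (1 − 0.815462) = 0.138404.
Expected differing sites = pL ≈ 0.138404 × 1746 = 241.653384 ≈ 242.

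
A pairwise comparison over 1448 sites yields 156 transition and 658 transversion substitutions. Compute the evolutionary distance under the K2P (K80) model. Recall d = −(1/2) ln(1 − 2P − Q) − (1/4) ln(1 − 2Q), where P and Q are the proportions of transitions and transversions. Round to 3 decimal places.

1.153

P = 156/1448 ≈ 0.107735 and Q = 658/1448 ≈ 0.45442.
Under the Kimura two-parameter model, d = −½ ln(1 − 2P − Q) − ¼ ln(1 − 2Q).
1 − 2P − Q = 0.33011, giving −½ ln(0.33011) = 0.554165.
1 − 2Q = 0.09116, giving −¼ ln(0.09116) = 0.598785.
d = 0.554165 + 0.598785 = 1.152950.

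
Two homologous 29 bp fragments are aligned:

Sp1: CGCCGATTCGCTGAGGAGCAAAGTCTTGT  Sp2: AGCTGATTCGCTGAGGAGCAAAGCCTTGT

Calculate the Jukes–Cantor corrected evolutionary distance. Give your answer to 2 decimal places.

The sequences differ at 3 of 29 sites (1, 4, 24), so p = 3/29 ≈ 0.103448.
d = −(3/4) ln(1 − 4p/3) = −0.75 ln(1 − 0.137931) = −0.75 ln(0.862069)
  = −0.75 × (-0.148420) = 0.111315 substitutions/site.

0.11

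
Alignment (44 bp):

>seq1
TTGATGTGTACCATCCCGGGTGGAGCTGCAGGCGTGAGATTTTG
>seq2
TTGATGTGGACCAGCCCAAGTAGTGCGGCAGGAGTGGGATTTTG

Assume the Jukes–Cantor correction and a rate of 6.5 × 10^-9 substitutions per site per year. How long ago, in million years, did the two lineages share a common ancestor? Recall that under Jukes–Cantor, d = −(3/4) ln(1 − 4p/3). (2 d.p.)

The sequences differ at 9 of 44 sites (9, 14, 18, 19, 22, 24, 27, 33, 37), so p = 9/44 ≈ 0.204545.
d = −(3/4) ln(1 − 4p/3) = −0.75 ln(1 − 0.272727) = −0.75 ln(0.727273)
  = −0.75 × (-0.318453) = 0.238840 substitutions/site.
Under a molecular clock d = 2μt, so t = d/(2μ) = 0.238840 / (2 × 6.5 × 10^-9) = 18.37 million years.

18.37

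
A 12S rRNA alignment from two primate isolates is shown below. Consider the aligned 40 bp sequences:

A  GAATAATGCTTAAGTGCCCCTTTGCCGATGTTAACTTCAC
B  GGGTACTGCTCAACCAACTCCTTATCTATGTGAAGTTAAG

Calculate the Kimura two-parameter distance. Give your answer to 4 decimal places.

Of 40 sites, 9 differences are transitions and 8 are transversions, so P = 9/40 = 0.225 and Q = 8/40 = 0.2.
Under the Kimura two-parameter model, d = −½ ln(1 − 2P − Q) − ¼ ln(1 − 2Q).
1 − 2P − Q = 0.35, giving −½ ln(0.35) = 0.524911.
1 − 2Q = 0.6, giving −¼ ln(0.6) = 0.127706.
d = 0.524911 + 0.127706 = 0.652617.

0.6526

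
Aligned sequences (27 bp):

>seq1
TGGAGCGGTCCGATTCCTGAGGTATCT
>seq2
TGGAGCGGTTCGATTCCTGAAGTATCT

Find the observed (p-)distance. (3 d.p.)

The sequences differ at 2 of 27 positions (sites 10, 21).
p = 2/27 = 0.074074… ≈ 0.074 (to 3 d.p.).

0.074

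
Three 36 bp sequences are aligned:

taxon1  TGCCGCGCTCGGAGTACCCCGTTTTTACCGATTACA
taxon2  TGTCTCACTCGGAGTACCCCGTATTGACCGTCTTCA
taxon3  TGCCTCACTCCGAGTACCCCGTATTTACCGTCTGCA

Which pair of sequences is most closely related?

taxon1–taxon2: 8/36 differ, p = 0.222, d = 0.264.
taxon1–taxon3: 7/36 differ, p = 0.194, d = 0.225.
taxon2–taxon3: 4/36 differ, p = 0.111, d = 0.120.
The smallest distance is between taxon2 and taxon3.

taxon2 and taxon3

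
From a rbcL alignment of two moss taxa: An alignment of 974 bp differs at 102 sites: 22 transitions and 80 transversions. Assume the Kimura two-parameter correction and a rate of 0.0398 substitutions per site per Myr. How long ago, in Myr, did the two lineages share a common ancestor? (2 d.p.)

P = 22/974 ≈ 0.022587 and Q = 80/974 ≈ 0.082136.
Under the Kimura two-parameter model, d = −½ ln(1 − 2P − Q) − ¼ ln(1 − 2Q).
1 − 2P − Q = 0.87269, giving −½ ln(0.87269) = 0.068087.
1 − 2Q = 0.835728, giving −¼ ln(0.835728) = 0.044863.
d = 0.068087 + 0.044863 = 0.112950.
Under a molecular clock d = 2μt, so t = d/(2μ) = 0.112950 / (2 × 0.0398) = 1.42 Myr.

1.42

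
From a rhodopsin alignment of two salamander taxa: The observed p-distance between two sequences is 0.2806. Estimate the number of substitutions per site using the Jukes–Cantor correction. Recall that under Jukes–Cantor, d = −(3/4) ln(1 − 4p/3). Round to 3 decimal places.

d = −(3/4) ln(1 − 4p/3) = −0.75 ln(1 − 0.374133) = −0.75 ln(0.625867)
  = −0.75 × (-0.468617) = 0.351463 substitutions/site.

0.351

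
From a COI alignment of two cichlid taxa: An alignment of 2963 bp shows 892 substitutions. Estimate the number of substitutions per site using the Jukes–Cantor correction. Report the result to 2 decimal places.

p = 892/2963 ≈ 0.301046.
d = −(3/4) ln(1 − 4p/3) = −0.75 ln(1 − 0.401395) = −0.75 ln(0.598605)
  = −0.75 × (-0.513153) = 0.384865 substitutions/site.

0.38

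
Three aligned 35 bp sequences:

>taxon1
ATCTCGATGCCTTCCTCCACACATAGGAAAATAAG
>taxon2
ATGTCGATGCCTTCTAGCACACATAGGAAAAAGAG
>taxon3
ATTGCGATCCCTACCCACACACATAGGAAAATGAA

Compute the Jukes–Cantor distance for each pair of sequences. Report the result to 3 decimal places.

taxon1–taxon2: 6/35 sites differ → p ≈ 0.171429, d = −0.75 ln(1 − 0.228572) = 0.194634 ≈ 0.195.
taxon1–taxon3: 8/35 sites differ → p ≈ 0.228571, d = −0.75 ln(1 − 0.304761) = 0.272625 ≈ 0.273.
taxon2–taxon3: 9/35 sites differ → p ≈ 0.257143, d = −0.75 ln(1 − 0.342857) = 0.314890 ≈ 0.315.

d(taxon1,taxon2) = 0.195, d(taxon1,taxon3) = 0.273, d(taxon2,taxon3) = 0.315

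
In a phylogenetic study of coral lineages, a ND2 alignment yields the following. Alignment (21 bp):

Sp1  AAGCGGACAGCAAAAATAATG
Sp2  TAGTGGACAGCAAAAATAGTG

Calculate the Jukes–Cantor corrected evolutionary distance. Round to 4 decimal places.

0.1585

The sequences differ at 3 of 21 sites (1, 4, 19), so p = 3/21 ≈ 0.142857.
d = −(3/4) ln(1 − 4p/3) = −0.75 ln(1 − 0.190476) = −0.75 ln(0.809524)
  = −0.75 × (-0.211309) = 0.158482 substitutions/site.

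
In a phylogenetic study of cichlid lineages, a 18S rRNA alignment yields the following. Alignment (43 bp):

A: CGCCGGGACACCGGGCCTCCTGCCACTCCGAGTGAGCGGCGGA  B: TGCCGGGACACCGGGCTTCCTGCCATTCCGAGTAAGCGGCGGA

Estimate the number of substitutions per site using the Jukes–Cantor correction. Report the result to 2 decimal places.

The sequences differ at 4 of 43 sites (1, 17, 26, 34), so p = 4/43 ≈ 0.093023.
d = −(3/4) ln(1 − 4p/3) = −0.75 ln(1 − 0.124031) = −0.75 ln(0.875969)
  = −0.75 × (-0.132425) = 0.099319 substitutions/site.

0.10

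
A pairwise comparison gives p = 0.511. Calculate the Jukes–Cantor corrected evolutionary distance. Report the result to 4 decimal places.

0.8577

d = −(3/4) ln(1 − 4p/3) = −0.75 ln(1 − 0.681333) = −0.75 ln(0.318667)
  = −0.75 × (-1.143609) = 0.857707 substitutions/site.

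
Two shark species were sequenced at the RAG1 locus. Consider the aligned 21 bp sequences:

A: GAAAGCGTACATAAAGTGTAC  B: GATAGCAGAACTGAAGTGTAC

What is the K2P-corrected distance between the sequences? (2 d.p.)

0.36

Of 21 sites, 2 differences are transitions and 4 are transversions, so P = 2/21 ≈ 0.095238 and Q = 4/21 ≈ 0.190476.
Under the Kimura two-parameter model, d = −½ ln(1 − 2P − Q) − ¼ ln(1 − 2Q).
1 − 2P − Q = 0.619048, giving −½ ln(0.619048) = 0.239786.
1 − 2Q = 0.619048, giving −¼ ln(0.619048) = 0.119893.
d = 0.239786 + 0.119893 = 0.359679.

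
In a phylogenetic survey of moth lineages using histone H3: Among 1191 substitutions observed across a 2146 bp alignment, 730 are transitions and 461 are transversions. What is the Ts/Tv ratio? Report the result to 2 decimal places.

R = 730/461 = 1.583514… ≈ 1.58 (to 2 d.p.).

1.58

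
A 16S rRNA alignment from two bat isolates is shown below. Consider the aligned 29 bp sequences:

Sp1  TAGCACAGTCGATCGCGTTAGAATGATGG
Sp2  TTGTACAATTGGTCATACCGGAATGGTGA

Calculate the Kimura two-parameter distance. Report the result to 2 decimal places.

1.01

Of 29 sites, 12 differences are transitions and 1 are transversions, so P = 12/29 ≈ 0.413793 and Q = 1/29 ≈ 0.034483.
Under the Kimura two-parameter model, d = −½ ln(1 − 2P − Q) − ¼ ln(1 − 2Q).
1 − 2P − Q = 0.137931, giving −½ ln(0.137931) = 0.990501.
1 − 2Q = 0.931034, giving −¼ ln(0.931034) = 0.017865.
d = 0.990501 + 0.017865 = 1.008366.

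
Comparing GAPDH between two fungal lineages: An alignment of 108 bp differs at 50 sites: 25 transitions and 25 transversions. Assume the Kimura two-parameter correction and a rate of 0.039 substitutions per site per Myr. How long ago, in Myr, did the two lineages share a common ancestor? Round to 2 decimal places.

9.59

P = 25/108 ≈ 0.231481 and Q = 25/108 ≈ 0.231481.
Under the Kimura two-parameter model, d = −½ ln(1 − 2P − Q) − ¼ ln(1 − 2Q).
1 − 2P − Q = 0.305557, giving −½ ln(0.305557) = 0.592809.
1 − 2Q = 0.537038, giving −¼ ln(0.537038) = 0.155422.
d = 0.592809 + 0.155422 = 0.748231.
Under a molecular clock d = 2μt, so t = d/(2μ) = 0.748231 / (2 × 0.039) = 9.59 Myr.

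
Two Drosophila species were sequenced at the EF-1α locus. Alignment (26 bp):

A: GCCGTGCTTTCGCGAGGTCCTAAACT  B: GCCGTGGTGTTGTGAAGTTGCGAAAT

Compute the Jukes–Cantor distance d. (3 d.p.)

The sequences differ at 10 of 26 sites (7, 9, 11, 13, 16, 19, 20, 21, 22, 25), so p = 10/26 ≈ 0.384615.
d = −(3/4) ln(1 − 4p/3) = −0.75 ln(1 − 0.51282) = −0.75 ln(0.48718)
  = −0.75 × (-0.719122) = 0.539342 substitutions/site.

0.539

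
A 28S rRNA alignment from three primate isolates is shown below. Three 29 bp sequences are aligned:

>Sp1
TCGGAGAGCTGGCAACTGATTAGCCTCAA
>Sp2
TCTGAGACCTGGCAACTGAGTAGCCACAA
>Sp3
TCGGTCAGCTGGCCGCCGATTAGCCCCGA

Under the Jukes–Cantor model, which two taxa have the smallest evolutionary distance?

Sp1–Sp2: 4/29 differ, p = 0.138, d = 0.152.
Sp1–Sp3: 7/29 differ, p = 0.241, d = 0.291.
Sp2–Sp3: 10/29 differ, p = 0.345, d = 0.462.
The smallest distance is between Sp1 and Sp2.

Sp1 and Sp2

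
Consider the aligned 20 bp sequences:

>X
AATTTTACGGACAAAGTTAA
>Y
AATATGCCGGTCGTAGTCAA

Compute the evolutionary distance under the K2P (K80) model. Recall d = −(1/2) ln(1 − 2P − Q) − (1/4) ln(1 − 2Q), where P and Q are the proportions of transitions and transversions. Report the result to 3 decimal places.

0.472

Of 20 sites, 2 differences are transitions and 5 are transversions, so P = 2/20 = 0.1 and Q = 5/20 = 0.25.
Under the Kimura two-parameter model, d = −½ ln(1 − 2P − Q) − ¼ ln(1 − 2Q).
1 − 2P − Q = 0.55, giving −½ ln(0.55) = 0.298919.
1 − 2Q = 0.5, giving −¼ ln(0.5) = 0.173287.
d = 0.298919 + 0.173287 = 0.472206.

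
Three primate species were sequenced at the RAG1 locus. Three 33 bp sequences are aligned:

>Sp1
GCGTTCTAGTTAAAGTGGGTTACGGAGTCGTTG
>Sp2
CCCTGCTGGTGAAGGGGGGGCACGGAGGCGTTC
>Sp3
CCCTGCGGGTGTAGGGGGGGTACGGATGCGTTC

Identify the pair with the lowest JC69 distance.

Sp1–Sp2: 11/33 differ, p = 0.333, d = 0.441.
Sp1–Sp3: 13/33 differ, p = 0.394, d = 0.559.
Sp2–Sp3: 4/33 differ, p = 0.121, d = 0.132.
The smallest distance is between Sp2 and Sp3.

Sp2 and Sp3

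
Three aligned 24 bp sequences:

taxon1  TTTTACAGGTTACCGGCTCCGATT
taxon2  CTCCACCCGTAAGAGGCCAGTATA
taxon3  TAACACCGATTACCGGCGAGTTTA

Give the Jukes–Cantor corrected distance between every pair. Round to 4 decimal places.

taxon1–taxon2: 13/24 sites differ → p ≈ 0.541667, d = −0.75 ln(1 − 0.722223) = 0.960702 ≈ 0.9607.
taxon1–taxon3: 11/24 sites differ → p ≈ 0.458333, d = −0.75 ln(1 − 0.611111) = 0.708346 ≈ 0.7083.
taxon2–taxon3: 10/24 sites differ → p ≈ 0.416667, d = −0.75 ln(1 − 0.555556) = 0.608198 ≈ 0.6082.

d(taxon1,taxon2) = 0.9607, d(taxon1,taxon3) = 0.7083, d(taxon2,taxon3) = 0.6082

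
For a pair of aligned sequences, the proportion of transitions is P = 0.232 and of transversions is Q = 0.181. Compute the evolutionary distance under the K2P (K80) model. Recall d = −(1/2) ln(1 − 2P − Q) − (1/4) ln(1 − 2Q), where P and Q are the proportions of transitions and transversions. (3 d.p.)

Under the Kimura two-parameter model, d = −½ ln(1 − 2P − Q) − ¼ ln(1 − 2Q).
1 − 2P − Q = 0.355, giving −½ ln(0.355) = 0.517819.
1 − 2Q = 0.638, giving −¼ ln(0.638) = 0.112354.
d = 0.517819 + 0.112354 = 0.630173.

0.630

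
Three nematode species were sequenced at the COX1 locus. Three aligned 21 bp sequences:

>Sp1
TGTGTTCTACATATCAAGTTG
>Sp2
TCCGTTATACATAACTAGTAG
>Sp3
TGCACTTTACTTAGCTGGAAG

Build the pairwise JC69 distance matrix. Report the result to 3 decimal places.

Sp1–Sp2: 6/21 sites differ → p ≈ 0.285714, d = −0.75 ln(1 − 0.380952) = 0.359679 ≈ 0.360.
Sp1–Sp3: 10/21 sites differ → p ≈ 0.47619, d = −0.75 ln(1 − 0.63492) = 0.755729 ≈ 0.756.
Sp2–Sp3: 8/21 sites differ → p ≈ 0.380952, d = −0.75 ln(1 − 0.507936) = 0.531860 ≈ 0.532.

d(Sp1,Sp2) = 0.360, d(Sp1,Sp3) = 0.756, d(Sp2,Sp3) = 0.532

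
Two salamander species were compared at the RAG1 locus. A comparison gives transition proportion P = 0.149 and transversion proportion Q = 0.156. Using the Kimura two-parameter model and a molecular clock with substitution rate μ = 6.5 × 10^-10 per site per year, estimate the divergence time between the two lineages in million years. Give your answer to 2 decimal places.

304.66

Under the Kimura two-parameter model, d = −½ ln(1 − 2P − Q) − ¼ ln(1 − 2Q).
1 − 2P − Q = 0.546, giving −½ ln(0.546) = 0.302568.
1 − 2Q = 0.688, giving −¼ ln(0.688) = 0.093492.
d = 0.302568 + 0.093492 = 0.396060.
Under a molecular clock d = 2μt, so t = d/(2μ) = 0.396060 / (2 × 6.5 × 10^-10) = 304.66 million years.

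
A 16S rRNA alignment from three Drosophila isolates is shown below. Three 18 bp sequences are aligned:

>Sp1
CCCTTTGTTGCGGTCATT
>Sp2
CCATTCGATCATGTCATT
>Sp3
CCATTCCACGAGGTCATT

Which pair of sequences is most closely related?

Sp1–Sp2: 6/18 differ, p = 0.333, d = 0.441.
Sp1–Sp3: 6/18 differ, p = 0.333, d = 0.441.
Sp2–Sp3: 4/18 differ, p = 0.222, d = 0.264.
The smallest distance is between Sp2 and Sp3.

Sp2 and Sp3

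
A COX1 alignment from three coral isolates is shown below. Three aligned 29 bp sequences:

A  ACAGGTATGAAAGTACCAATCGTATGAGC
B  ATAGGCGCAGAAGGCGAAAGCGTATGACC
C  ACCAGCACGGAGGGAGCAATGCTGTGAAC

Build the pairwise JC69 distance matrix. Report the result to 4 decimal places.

d(A,B) = 0.6018, d(A,C) = 0.6018, d(B,C) = 0.6829

A–B: 12/29 sites differ → p ≈ 0.413793, d = −0.75 ln(1 − 0.551724) = 0.601760 ≈ 0.6018.
A–C: 12/29 sites differ → p ≈ 0.413793, d = −0.75 ln(1 − 0.551724) = 0.601760 ≈ 0.6018.
B–C: 13/29 sites differ → p ≈ 0.448276, d = −0.75 ln(1 − 0.597701) = 0.682920 ≈ 0.6829.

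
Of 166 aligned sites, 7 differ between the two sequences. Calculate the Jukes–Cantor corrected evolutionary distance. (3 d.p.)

p = 7/166 ≈ 0.042169.
d = −(3/4) ln(1 − 4p/3) = −0.75 ln(1 − 0.056225) = −0.75 ln(0.943775)
  = −0.75 × (-0.057867) = 0.043400 substitutions/site.

0.043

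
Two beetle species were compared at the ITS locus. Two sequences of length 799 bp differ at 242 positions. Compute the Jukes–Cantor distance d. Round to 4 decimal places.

0.3879

p = 242/799 ≈ 0.302879.
d = −(3/4) ln(1 − 4p/3) = −0.75 ln(1 − 0.403839) = −0.75 ln(0.596161)
  = −0.75 × (-0.517245) = 0.387934 substitutions/site.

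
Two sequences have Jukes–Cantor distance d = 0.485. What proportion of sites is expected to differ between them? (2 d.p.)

p = (3/4)(1 − e^(−4d/3)) = 0.75 × (1 − e^(-0.646667)) = 0.75 × (1 − 0.523789) = 0.357158.

0.36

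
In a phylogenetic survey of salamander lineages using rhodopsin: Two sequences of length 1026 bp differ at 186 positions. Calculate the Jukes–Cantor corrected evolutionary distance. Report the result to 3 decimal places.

0.208

p = 186/1026 ≈ 0.181287.
d = −(3/4) ln(1 − 4p/3) = −0.75 ln(1 − 0.241716) = −0.75 ln(0.758284)
  = −0.75 × (-0.276697) = 0.207523 substitutions/site.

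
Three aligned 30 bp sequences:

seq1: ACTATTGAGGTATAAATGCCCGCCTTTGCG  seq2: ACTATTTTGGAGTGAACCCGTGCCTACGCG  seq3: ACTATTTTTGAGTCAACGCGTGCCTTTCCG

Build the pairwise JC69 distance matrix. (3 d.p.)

seq1–seq2: 11/30 sites differ → p ≈ 0.366667, d = −0.75 ln(1 − 0.488889) = 0.503376 ≈ 0.503.
seq1–seq3: 10/30 sites differ → p ≈ 0.333333, d = −0.75 ln(1 − 0.444444) = 0.440839 ≈ 0.441.
seq2–seq3: 6/30 sites differ → p = 0.2, d = −0.75 ln(1 − 0.266667) = 0.232617 ≈ 0.233.

d(seq1,seq2) = 0.503, d(seq1,seq3) = 0.441, d(seq2,seq3) = 0.233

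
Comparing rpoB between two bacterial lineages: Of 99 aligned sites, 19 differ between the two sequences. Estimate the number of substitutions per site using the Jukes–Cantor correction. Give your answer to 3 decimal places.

p = 19/99 ≈ 0.191919.
d = −(3/4) ln(1 − 4p/3) = −0.75 ln(1 − 0.255892) = −0.75 ln(0.744108)
  = −0.75 × (-0.295569) = 0.221677 substitutions/site.

0.222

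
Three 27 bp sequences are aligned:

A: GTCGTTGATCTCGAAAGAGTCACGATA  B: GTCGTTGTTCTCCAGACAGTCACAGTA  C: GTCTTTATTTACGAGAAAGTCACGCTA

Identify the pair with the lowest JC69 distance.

A and B

A–B: 6/27 differ, p = 0.222, d = 0.264.
A–C: 8/27 differ, p = 0.296, d = 0.377.
B–C: 8/27 differ, p = 0.296, d = 0.377.
The smallest distance is between A and B.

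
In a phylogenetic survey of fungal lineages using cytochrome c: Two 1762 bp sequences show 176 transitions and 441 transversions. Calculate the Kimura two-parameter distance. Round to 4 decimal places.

P = 176/1762 ≈ 0.099886 and Q = 441/1762 ≈ 0.250284.
Under the Kimura two-parameter model, d = −½ ln(1 − 2P − Q) − ¼ ln(1 − 2Q).
1 − 2P − Q = 0.549944, giving −½ ln(0.549944) = 0.298969.
1 − 2Q = 0.499432, giving −¼ ln(0.499432) = 0.173571.
d = 0.298969 + 0.173571 = 0.472540.

0.4725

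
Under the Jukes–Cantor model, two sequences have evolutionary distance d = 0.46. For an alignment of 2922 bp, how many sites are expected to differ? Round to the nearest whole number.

Invert JC69: p = (3/4)(1 − e^(−4d/3)) = 0.75 × (1 − e^(-0.613333)) = 0.75 × (1 − 0.541543) = 0.343843.
Expected differing sites = pL ≈ 0.343843 × 2922 = 1004.709246 ≈ 1005.

1005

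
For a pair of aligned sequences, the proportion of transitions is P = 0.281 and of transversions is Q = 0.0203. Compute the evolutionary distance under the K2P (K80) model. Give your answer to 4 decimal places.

0.4469

Under the Kimura two-parameter model, d = −½ ln(1 − 2P − Q) − ¼ ln(1 − 2Q).
1 − 2P − Q = 0.4177, giving −½ ln(0.4177) = 0.436496.
1 − 2Q = 0.9594, giving −¼ ln(0.9594) = 0.010362.
d = 0.436496 + 0.010362 = 0.446858.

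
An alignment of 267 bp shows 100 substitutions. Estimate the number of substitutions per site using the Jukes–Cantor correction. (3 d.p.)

p = 100/267 ≈ 0.374532.
d = −(3/4) ln(1 − 4p/3) = −0.75 ln(1 − 0.499376) = −0.75 ln(0.500624)
  = −0.75 × (-0.691900) = 0.518925 substitutions/site.

0.519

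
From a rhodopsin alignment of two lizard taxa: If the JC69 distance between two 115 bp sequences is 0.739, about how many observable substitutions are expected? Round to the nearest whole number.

Invert JC69: p = (3/4)(1 − e^(−4d/3)) = 0.75 × (1 − e^(-0.985333)) = 0.75 × (1 − 0.373315) = 0.470014.
Expected differing sites = pL ≈ 0.470014 × 115 = 54.05161 ≈ 54.

54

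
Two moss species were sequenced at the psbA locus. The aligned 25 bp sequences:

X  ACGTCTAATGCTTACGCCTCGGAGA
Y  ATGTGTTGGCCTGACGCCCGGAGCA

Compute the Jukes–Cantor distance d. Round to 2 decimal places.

0.77

The sequences differ at 12 of 25 sites, so p = 12/25 = 0.48.
d = −(3/4) ln(1 − 4p/3) = −0.75 ln(1 − 0.64) = −0.75 ln(0.36)
  = −0.75 × (-1.021651) = 0.766238 substitutions/site.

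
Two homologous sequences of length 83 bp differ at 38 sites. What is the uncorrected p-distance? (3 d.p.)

p = 38/83 = 0.457831… ≈ 0.458 (to 3 d.p.).

0.458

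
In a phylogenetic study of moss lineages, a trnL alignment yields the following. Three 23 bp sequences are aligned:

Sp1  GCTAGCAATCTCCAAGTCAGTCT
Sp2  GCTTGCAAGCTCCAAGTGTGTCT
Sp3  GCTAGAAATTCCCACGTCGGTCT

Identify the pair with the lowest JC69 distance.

Sp1–Sp2: 4/23 differ, p = 0.174, d = 0.198.
Sp1–Sp3: 5/23 differ, p = 0.217, d = 0.257.
Sp2–Sp3: 8/23 differ, p = 0.348, d = 0.467.
The smallest distance is between Sp1 and Sp2.

Sp1 and Sp2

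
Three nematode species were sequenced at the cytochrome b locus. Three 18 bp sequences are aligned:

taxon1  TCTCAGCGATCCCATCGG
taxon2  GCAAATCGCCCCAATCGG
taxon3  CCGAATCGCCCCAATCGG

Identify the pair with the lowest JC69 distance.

taxon1–taxon2: 7/18 differ, p = 0.389, d = 0.548.
taxon1–taxon3: 7/18 differ, p = 0.389, d = 0.548.
taxon2–taxon3: 2/18 differ, p = 0.111, d = 0.120.
The smallest distance is between taxon2 and taxon3.

taxon2 and taxon3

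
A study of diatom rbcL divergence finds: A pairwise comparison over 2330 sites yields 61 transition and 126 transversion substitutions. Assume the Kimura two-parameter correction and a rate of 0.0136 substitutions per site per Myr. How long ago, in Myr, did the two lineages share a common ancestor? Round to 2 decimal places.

3.12

P = 61/2330 ≈ 0.02618 and Q = 126/2330 ≈ 0.054077.
Under the Kimura two-parameter model, d = −½ ln(1 − 2P − Q) − ¼ ln(1 − 2Q).
1 − 2P − Q = 0.893563, giving −½ ln(0.893563) = 0.056269.
1 − 2Q = 0.891846, giving −¼ ln(0.891846) = 0.028615.
d = 0.056269 + 0.028615 = 0.084884.
Under a molecular clock d = 2μt, so t = d/(2μ) = 0.084884 / (2 × 0.0136) = 3.12 Myr.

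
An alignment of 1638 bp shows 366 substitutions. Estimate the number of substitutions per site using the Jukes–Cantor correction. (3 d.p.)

0.265

p = 366/1638 ≈ 0.223443.
d = −(3/4) ln(1 − 4p/3) = −0.75 ln(1 − 0.297924) = −0.75 ln(0.702076)
  = −0.75 × (-0.353714) = 0.265286 substitutions/site.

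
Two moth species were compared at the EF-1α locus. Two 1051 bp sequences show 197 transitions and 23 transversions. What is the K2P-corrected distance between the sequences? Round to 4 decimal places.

P = 197/1051 ≈ 0.187441 and Q = 23/1051 ≈ 0.021884.
Under the Kimura two-parameter model, d = −½ ln(1 − 2P − Q) − ¼ ln(1 − 2Q).
1 − 2P − Q = 0.603234, giving −½ ln(0.603234) = 0.252725.
1 − 2Q = 0.956232, giving −¼ ln(0.956232) = 0.011189.
d = 0.252725 + 0.011189 = 0.263914.

0.2639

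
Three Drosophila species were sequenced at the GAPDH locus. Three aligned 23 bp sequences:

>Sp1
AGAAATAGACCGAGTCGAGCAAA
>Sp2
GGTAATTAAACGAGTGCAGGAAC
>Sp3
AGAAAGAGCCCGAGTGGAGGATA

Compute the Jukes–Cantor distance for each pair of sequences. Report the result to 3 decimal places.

Sp1–Sp2: 9/23 sites differ → p ≈ 0.391304, d = −0.75 ln(1 − 0.521739) = 0.553199 ≈ 0.553.
Sp1–Sp3: 5/23 sites differ → p ≈ 0.217391, d = −0.75 ln(1 − 0.289855) = 0.256715 ≈ 0.257.
Sp2–Sp3: 10/23 sites differ → p ≈ 0.434783, d = −0.75 ln(1 − 0.579711) = 0.650110 ≈ 0.650.

d(Sp1,Sp2) = 0.553, d(Sp1,Sp3) = 0.257, d(Sp2,Sp3) = 0.650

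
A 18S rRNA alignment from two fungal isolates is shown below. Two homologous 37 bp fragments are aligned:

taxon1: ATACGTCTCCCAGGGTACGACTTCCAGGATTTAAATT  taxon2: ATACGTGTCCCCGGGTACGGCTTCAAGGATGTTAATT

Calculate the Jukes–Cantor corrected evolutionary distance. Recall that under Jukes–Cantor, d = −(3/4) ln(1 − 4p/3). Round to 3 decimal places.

The sequences differ at 6 of 37 sites (7, 12, 20, 25, 31, 33), so p = 6/37 ≈ 0.162162.
d = −(3/4) ln(1 − 4p/3) = −0.75 ln(1 − 0.216216) = −0.75 ln(0.783784)
  = −0.75 × (-0.243622) = 0.182717 substitutions/site.

0.183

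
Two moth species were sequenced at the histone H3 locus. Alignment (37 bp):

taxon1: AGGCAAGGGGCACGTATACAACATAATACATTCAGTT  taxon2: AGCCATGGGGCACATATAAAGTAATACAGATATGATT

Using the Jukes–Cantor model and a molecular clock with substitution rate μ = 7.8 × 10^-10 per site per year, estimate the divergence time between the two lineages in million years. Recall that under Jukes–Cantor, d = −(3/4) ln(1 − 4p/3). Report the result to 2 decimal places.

337.59

The sequences differ at 14 of 37 sites, so p = 14/37 ≈ 0.378378.
d = −(3/4) ln(1 − 4p/3) = −0.75 ln(1 − 0.504504) = −0.75 ln(0.495496)
  = −0.75 × (-0.702196) = 0.526647 substitutions/site.
Under a molecular clock d = 2μt, so t = d/(2μ) = 0.526647 / (2 × 7.8 × 10^-10) = 337.59 million years.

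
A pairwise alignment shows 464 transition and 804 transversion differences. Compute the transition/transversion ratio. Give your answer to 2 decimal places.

0.58

R = 464/804 = 0.577114… ≈ 0.58 (to 2 d.p.).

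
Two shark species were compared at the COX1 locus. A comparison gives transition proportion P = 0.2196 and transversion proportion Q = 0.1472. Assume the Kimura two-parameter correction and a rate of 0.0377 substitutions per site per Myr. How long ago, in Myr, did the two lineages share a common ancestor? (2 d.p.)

Under the Kimura two-parameter model, d = −½ ln(1 − 2P − Q) − ¼ ln(1 − 2Q).
1 − 2P − Q = 0.4136, giving −½ ln(0.4136) = 0.441428.
1 − 2Q = 0.7056, giving −¼ ln(0.7056) = 0.087177.
d = 0.441428 + 0.087177 = 0.528605.
Under a molecular clock d = 2μt, so t = d/(2μ) = 0.528605 / (2 × 0.0377) = 7.01 Myr.

7.01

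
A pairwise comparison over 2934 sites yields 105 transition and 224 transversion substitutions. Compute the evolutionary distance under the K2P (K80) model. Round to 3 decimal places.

P = 105/2934 ≈ 0.035787 and Q = 224/2934 ≈ 0.076346.
Under the Kimura two-parameter model, d = −½ ln(1 − 2P − Q) − ¼ ln(1 − 2Q).
1 − 2P − Q = 0.85208, giving −½ ln(0.85208) = 0.080037.
1 − 2Q = 0.847308, giving −¼ ln(0.847308) = 0.041423.
d = 0.080037 + 0.041423 = 0.121460.

0.121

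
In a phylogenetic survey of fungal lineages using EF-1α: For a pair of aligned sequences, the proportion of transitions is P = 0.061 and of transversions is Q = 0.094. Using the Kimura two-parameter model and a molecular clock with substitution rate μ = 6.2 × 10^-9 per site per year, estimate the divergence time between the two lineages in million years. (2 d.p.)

14.01

Under the Kimura two-parameter model, d = −½ ln(1 − 2P − Q) − ¼ ln(1 − 2Q).
1 − 2P − Q = 0.784, giving −½ ln(0.784) = 0.121673.
1 − 2Q = 0.812, giving −¼ ln(0.812) = 0.052064.
d = 0.121673 + 0.052064 = 0.173737.
Under a molecular clock d = 2μt, so t = d/(2μ) = 0.173737 / (2 × 6.2 × 10^-9) = 14.01 million years.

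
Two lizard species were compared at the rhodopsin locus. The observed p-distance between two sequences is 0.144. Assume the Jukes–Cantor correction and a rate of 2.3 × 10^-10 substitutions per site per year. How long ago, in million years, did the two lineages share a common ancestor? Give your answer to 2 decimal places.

d = −(3/4) ln(1 − 4p/3) = −0.75 ln(1 − 0.192) = −0.75 ln(0.808)
  = −0.75 × (-0.213193) = 0.159895 substitutions/site.
Under a molecular clock d = 2μt, so t = d/(2μ) = 0.159895 / (2 × 2.3 × 10^-10) = 347.60 million years.

347.60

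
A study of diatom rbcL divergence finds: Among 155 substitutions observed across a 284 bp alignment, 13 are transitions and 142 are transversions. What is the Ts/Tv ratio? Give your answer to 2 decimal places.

0.09

R = 13/142 = 0.091549… ≈ 0.09 (to 2 d.p.).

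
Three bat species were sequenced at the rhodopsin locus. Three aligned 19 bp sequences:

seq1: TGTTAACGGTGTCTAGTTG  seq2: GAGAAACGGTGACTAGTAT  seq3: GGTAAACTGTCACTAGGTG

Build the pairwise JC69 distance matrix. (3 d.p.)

d(seq1,seq2) = 0.507, d(seq1,seq3) = 0.410, d(seq2,seq3) = 0.507

seq1–seq2: 7/19 sites differ → p ≈ 0.368421, d = −0.75 ln(1 − 0.491228) = 0.506816 ≈ 0.507.
seq1–seq3: 6/19 sites differ → p ≈ 0.315789, d = −0.75 ln(1 − 0.421052) = 0.409907 ≈ 0.410.
seq2–seq3: 7/19 sites differ → p ≈ 0.368421, d = −0.75 ln(1 − 0.491228) = 0.506816 ≈ 0.507.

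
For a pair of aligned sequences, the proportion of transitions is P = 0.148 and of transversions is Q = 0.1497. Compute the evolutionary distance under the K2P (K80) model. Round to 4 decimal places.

0.3840

Under the Kimura two-parameter model, d = −½ ln(1 − 2P − Q) − ¼ ln(1 − 2Q).
1 − 2P − Q = 0.5543, giving −½ ln(0.5543) = 0.295025.
1 − 2Q = 0.7006, giving −¼ ln(0.7006) = 0.088955.
d = 0.295025 + 0.088955 = 0.383980.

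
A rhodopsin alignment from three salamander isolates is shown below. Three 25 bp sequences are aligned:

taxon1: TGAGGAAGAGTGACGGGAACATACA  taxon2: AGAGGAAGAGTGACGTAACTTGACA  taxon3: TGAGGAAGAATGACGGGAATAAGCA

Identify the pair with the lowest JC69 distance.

taxon1–taxon2: 7/25 differ, p = 0.280, d = 0.351.
taxon1–taxon3: 4/25 differ, p = 0.160, d = 0.180.
taxon2–taxon3: 8/25 differ, p = 0.320, d = 0.417.
The smallest distance is between taxon1 and taxon3.

taxon1 and taxon3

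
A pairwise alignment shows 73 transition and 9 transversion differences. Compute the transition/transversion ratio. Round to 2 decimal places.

R = 73/9 = 8.111111… ≈ 8.11 (to 2 d.p.).

8.11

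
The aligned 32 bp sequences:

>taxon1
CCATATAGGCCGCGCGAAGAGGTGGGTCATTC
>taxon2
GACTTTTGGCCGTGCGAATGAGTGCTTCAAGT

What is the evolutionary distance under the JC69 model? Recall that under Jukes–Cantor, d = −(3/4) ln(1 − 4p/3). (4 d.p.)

0.6566

The sequences differ at 14 of 32 sites, so p = 14/32 = 0.4375.
d = −(3/4) ln(1 − 4p/3) = −0.75 ln(1 − 0.583333) = −0.75 ln(0.416667)
  = −0.75 × (-0.875468) = 0.656601 substitutions/site.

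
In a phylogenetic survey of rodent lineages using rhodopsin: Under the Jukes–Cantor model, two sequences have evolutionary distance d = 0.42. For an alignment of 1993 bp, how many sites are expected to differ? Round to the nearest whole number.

641

Invert JC69: p = (3/4)(1 − e^(−4d/3)) = 0.75 × (1 − e^(-0.56)) = 0.75 × (1 − 0.571209) = 0.321593.
Expected differing sites = pL ≈ 0.321593 × 1993 = 640.934849 ≈ 641.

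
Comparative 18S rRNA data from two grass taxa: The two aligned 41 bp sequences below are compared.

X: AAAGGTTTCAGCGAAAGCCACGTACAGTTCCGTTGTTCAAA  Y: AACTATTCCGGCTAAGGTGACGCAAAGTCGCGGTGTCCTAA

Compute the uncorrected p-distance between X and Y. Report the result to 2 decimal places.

The sequences differ at 16 of 41 positions.
p = 16/41 = 0.390243… ≈ 0.39 (to 2 d.p.).

0.39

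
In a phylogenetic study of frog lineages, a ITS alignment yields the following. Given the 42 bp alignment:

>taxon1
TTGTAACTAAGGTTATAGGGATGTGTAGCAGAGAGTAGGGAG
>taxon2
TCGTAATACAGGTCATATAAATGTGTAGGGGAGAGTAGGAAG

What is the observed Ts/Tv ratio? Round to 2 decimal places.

1.75

Transitions are A↔G and C↔T; transversions are all other mismatches.
Transitions: 7. Transversions: 4.
R = 7/4 = 1.75.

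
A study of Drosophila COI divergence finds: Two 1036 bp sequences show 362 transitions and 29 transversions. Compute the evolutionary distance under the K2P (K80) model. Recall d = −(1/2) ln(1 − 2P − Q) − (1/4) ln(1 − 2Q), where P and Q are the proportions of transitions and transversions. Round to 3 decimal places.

0.663

P = 362/1036 ≈ 0.349421 and Q = 29/1036 ≈ 0.027992.
Under the Kimura two-parameter model, d = −½ ln(1 − 2P − Q) − ¼ ln(1 − 2Q).
1 − 2P − Q = 0.273166, giving −½ ln(0.273166) = 0.648838.
1 − 2Q = 0.944016, giving −¼ ln(0.944016) = 0.014403.
d = 0.648838 + 0.014403 = 0.663241.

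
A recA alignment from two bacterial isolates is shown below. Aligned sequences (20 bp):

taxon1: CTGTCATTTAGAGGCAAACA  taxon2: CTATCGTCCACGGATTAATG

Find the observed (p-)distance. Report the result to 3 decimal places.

0.550

The sequences differ at 11 of 20 positions.
p = 11/20 = 0.550.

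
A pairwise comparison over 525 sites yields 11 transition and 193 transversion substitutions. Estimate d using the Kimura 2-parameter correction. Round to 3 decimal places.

P = 11/525 ≈ 0.020952 and Q = 193/525 ≈ 0.367619.
Under the Kimura two-parameter model, d = −½ ln(1 − 2P − Q) − ¼ ln(1 − 2Q).
1 − 2P − Q = 0.590477, giving −½ ln(0.590477) = 0.263412.
1 − 2Q = 0.264762, giving −¼ ln(0.264762) = 0.332231.
d = 0.263412 + 0.332231 = 0.595643.

0.596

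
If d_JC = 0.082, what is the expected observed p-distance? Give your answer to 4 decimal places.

p = (3/4)(1 − e^(−4d/3)) = 0.75 × (1 − e^(-0.109333)) = 0.75 × (1 − 0.896432) = 0.077676.

0.0777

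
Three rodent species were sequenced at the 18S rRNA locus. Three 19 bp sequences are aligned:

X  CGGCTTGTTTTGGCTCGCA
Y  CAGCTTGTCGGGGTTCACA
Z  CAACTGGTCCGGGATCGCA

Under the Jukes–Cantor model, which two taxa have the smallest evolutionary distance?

Y and Z

X–Y: 6/19 differ, p = 0.316, d = 0.410.
X–Z: 7/19 differ, p = 0.368, d = 0.507.
Y–Z: 5/19 differ, p = 0.263, d = 0.324.
The smallest distance is between Y and Z.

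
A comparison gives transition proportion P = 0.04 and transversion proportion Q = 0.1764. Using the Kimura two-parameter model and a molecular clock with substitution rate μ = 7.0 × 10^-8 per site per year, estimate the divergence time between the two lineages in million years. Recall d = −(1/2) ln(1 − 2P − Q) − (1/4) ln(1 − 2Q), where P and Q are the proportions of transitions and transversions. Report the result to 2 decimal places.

Under the Kimura two-parameter model, d = −½ ln(1 − 2P − Q) − ¼ ln(1 − 2Q).
1 − 2P − Q = 0.7436, giving −½ ln(0.7436) = 0.148126.
1 − 2Q = 0.6472, giving −¼ ln(0.6472) = 0.108775.
d = 0.148126 + 0.108775 = 0.256901.
Under a molecular clock d = 2μt, so t = d/(2μ) = 0.256901 / (2 × 7.0 × 10^-8) = 1.84 million years.

1.84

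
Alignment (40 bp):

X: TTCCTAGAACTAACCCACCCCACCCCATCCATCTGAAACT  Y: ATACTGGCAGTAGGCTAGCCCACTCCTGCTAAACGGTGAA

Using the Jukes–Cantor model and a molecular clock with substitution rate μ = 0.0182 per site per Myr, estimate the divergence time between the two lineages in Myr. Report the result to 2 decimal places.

24.81

The sequences differ at 21 of 40 sites, so p = 21/40 = 0.525.
d = −(3/4) ln(1 − 4p/3) = −0.75 ln(1 − 0.7) = −0.75 ln(0.3)
  = −0.75 × (-1.203973) = 0.902980 substitutions/site.
Under a molecular clock d = 2μt, so t = d/(2μ) = 0.902980 / (2 × 0.0182) = 24.81 Myr.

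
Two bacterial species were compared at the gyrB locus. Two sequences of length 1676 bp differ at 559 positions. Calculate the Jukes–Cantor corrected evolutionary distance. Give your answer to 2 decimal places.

0.44

p = 559/1676 ≈ 0.333532.
d = −(3/4) ln(1 − 4p/3) = −0.75 ln(1 − 0.444709) = −0.75 ln(0.555291)
  = −0.75 × (-0.588263) = 0.441197 substitutions/site.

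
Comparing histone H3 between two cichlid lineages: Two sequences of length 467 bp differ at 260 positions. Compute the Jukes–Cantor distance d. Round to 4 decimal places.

p = 260/467 ≈ 0.556745.
d = −(3/4) ln(1 − 4p/3) = −0.75 ln(1 − 0.742327) = −0.75 ln(0.257673)
  = −0.75 × (-1.356064) = 1.017048 substitutions/site.

1.0170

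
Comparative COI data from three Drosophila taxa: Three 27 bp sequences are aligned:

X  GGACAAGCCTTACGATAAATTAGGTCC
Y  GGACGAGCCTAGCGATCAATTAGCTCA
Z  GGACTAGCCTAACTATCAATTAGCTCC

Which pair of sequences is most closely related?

Y and Z

X–Y: 6/27 differ, p = 0.222, d = 0.264.
X–Z: 5/27 differ, p = 0.185, d = 0.213.
Y–Z: 4/27 differ, p = 0.148, d = 0.165.
The smallest distance is between Y and Z.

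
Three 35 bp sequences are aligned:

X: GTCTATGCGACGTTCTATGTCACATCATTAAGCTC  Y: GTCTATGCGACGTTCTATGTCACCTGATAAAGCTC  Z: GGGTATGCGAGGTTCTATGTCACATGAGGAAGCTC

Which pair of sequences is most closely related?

X and Y

X–Y: 3/35 differ, p = 0.086, d = 0.091.
X–Z: 6/35 differ, p = 0.171, d = 0.195.
Y–Z: 6/35 differ, p = 0.171, d = 0.195.
The smallest distance is between X and Y.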